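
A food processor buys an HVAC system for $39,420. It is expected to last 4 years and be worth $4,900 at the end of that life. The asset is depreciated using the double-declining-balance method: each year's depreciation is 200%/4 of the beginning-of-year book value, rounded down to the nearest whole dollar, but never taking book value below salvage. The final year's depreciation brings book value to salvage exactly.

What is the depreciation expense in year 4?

Depreciable base = $39,420 − $4,900 = $34,520.
Year 1: ⌊$39,420 × 200%/4⌋ = $19,710. Book value $19,710.
Year 2: ⌊$19,710 × 200%/4⌋ = $9,855. Book value $9,855.
Year 3: ⌊$9,855 × 200%/4⌋ = $4,927. Book value $4,928.
Year 4 (final): $4,928 − $4,900 = $28. Book value $4,900.

$28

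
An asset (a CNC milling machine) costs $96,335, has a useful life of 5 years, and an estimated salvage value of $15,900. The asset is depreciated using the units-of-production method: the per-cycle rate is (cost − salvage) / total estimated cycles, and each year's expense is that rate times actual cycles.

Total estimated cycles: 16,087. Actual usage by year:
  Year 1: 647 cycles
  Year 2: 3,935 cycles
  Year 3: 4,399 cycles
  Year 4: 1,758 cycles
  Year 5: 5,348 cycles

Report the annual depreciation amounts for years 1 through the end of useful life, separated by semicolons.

$3,235; $19,675; $21,995; $8,790; $26,740

Depreciable base = $96,335 − $15,900 = $80,435.
Rate = $80,435 / 16,087 cycles = $5 per cycle.
Year 1: 647 × $5 = $3,235. Book value $93,100.
Year 2: 3,935 × $5 = $19,675. Book value $73,425.
Year 3: 4,399 × $5 = $21,995. Book value $51,430.
Year 4: 1,758 × $5 = $8,790. Book value $42,640.
Year 5: 5,348 × $5 = $26,740. Book value $15,900.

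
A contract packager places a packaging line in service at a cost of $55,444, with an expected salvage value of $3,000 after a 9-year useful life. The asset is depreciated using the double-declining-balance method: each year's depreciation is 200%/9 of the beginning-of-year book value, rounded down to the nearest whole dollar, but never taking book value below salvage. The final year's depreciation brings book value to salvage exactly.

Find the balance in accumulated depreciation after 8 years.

Depreciable base = $55,444 − $3,000 = $52,444.
Year 1: ⌊$55,444 × 200%/9⌋ = $12,320. Book value $43,124.
Year 2: ⌊$43,124 × 200%/9⌋ = $9,583. Book value $33,541.
Year 3: ⌊$33,541 × 200%/9⌋ = $7,453. Book value $26,088.
Year 4: ⌊$26,088 × 200%/9⌋ = $5,797. Book value $20,291.
Year 5: ⌊$20,291 × 200%/9⌋ = $4,509. Book value $15,782.
Year 6: ⌊$15,782 × 200%/9⌋ = $3,507. Book value $12,275.
Year 7: ⌊$12,275 × 200%/9⌋ = $2,727. Book value $9,548.
Year 8: ⌊$9,548 × 200%/9⌋ = $2,121. Book value $7,427.
Accumulated through year 8 = $55,444 − $7,427 = $48,017.

$48,017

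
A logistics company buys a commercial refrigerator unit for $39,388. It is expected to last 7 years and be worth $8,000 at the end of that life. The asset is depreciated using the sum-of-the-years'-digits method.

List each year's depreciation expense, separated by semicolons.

Depreciable base = $39,388 − $8,000 = $31,388.
Sum of the years' digits = 7+6+5+4+3+2+1 = 28.
Year 1: $31,388 × 7/28 = $7,847. Book value $31,541.
Year 2: $31,388 × 6/28 = $6,726. Book value $24,815.
Year 3: $31,388 × 5/28 = $5,605. Book value $19,210.
Year 4: $31,388 × 4/28 = $4,484. Book value $14,726.
Year 5: $31,388 × 3/28 = $3,363. Book value $11,363.
Year 6: $31,388 × 2/28 = $2,242. Book value $9,121.
Year 7: $31,388 × 1/28 = $1,121. Book value $8,000.

$7,847; $6,726; $5,605; $4,484; $3,363; $2,242; $1,121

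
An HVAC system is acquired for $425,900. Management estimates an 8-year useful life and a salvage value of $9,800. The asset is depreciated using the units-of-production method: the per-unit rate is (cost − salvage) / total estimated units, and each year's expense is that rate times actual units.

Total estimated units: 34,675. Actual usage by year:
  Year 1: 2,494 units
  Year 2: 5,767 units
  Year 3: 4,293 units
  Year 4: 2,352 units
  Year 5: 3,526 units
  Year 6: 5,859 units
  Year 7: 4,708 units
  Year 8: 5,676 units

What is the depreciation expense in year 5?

Depreciable base = $425,900 − $9,800 = $416,100.
Rate = $416,100 / 34,675 units = $12 per unit.
Year 1: 2,494 × $12 = $29,928. Book value $395,972.
Year 2: 5,767 × $12 = $69,204. Book value $326,768.
Year 3: 4,293 × $12 = $51,516. Book value $275,252.
Year 4: 2,352 × $12 = $28,224. Book value $247,028.
Year 5: 3,526 × $12 = $42,312. Book value $204,716.

$42,312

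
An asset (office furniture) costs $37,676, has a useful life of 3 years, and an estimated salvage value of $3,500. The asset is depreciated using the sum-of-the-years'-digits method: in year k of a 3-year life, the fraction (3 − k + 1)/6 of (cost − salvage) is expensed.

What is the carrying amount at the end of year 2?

$9,196

Depreciable base = $37,676 − $3,500 = $34,176.
Sum of the years' digits = 3+2+1 = 6.
Year 1: $34,176 × 3/6 = $17,088. Book value $20,588.
Year 2: $34,176 × 2/6 = $11,392. Book value $9,196.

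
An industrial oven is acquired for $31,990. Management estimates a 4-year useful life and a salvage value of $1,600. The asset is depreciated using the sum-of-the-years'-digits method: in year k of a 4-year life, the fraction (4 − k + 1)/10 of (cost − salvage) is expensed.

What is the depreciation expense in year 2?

$9,117

Depreciable base = $31,990 − $1,600 = $30,390.
Sum of the years' digits = 4+3+2+1 = 10.
Year 1: $30,390 × 4/10 = $12,156. Book value $19,834.
Year 2: $30,390 × 3/10 = $9,117. Book value $10,717.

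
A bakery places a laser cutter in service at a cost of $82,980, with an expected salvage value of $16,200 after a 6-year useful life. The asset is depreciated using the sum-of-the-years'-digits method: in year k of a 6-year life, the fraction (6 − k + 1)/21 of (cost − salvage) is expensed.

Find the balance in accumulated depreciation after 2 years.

Depreciable base = $82,980 − $16,200 = $66,780.
Sum of the years' digits = 6+5+4+3+2+1 = 21.
Year 1: $66,780 × 6/21 = $19,080. Book value $63,900.
Year 2: $66,780 × 5/21 = $15,900. Book value $48,000.
Accumulated through year 2 = $82,980 − $48,000 = $34,980.

$34,980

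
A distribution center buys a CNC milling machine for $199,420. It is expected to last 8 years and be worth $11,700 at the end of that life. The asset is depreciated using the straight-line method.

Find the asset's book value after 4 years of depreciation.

Depreciable base = $199,420 − $11,700 = $187,720.
Annual expense = $187,720 / 8 = $23,465.
End of year 1: book value $175,955.
End of year 2: book value $152,490.
End of year 3: book value $129,025.
End of year 4: book value $105,560.

$105,560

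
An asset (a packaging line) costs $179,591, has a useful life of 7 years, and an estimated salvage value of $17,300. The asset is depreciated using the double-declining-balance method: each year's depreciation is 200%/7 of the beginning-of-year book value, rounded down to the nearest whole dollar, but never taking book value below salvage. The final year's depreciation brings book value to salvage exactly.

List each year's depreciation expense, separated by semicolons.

Depreciable base = $179,591 − $17,300 = $162,291.
Year 1: ⌊$179,591 × 200%/7⌋ = $51,311. Book value $128,280.
Year 2: ⌊$128,280 × 200%/7⌋ = $36,651. Book value $91,629.
Year 3: ⌊$91,629 × 200%/7⌋ = $26,179. Book value $65,450.
Year 4: ⌊$65,450 × 200%/7⌋ = $18,700. Book value $46,750.
Year 5: ⌊$46,750 × 200%/7⌋ = $13,357. Book value $33,393.
Year 6: ⌊$33,393 × 200%/7⌋ = $9,540. Book value $23,853.
Year 7 (final): $23,853 − $17,300 = $6,553. Book value $17,300.

$51,311; $36,651; $26,179; $18,700; $13,357; $9,540; $6,553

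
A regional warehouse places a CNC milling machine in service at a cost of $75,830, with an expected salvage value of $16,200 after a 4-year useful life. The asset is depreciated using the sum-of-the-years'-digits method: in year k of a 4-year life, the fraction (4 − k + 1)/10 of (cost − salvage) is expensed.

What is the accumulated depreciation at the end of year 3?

$53,667

Depreciable base = $75,830 − $16,200 = $59,630.
Sum of the years' digits = 4+3+2+1 = 10.
Year 1: $59,630 × 4/10 = $23,852. Book value $51,978.
Year 2: $59,630 × 3/10 = $17,889. Book value $34,089.
Year 3: $59,630 × 2/10 = $11,926. Book value $22,163.
Accumulated through year 3 = $75,830 − $22,163 = $53,667.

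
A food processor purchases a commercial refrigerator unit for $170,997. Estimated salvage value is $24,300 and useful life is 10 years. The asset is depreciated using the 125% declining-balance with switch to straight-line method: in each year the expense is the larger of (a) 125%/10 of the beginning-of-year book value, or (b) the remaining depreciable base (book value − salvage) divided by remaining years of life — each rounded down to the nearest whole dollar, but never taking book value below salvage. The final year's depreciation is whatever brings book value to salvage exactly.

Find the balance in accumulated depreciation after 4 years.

$70,760

Depreciable base = $170,997 − $24,300 = $146,697.
Year 1: DB = ⌊$170,997 × 125%/10⌋ = $21,374; SL = ⌊$146,697/10⌋ = $14,669 → take DB $21,374. Book value $149,623.
Year 2: DB = ⌊$149,623 × 125%/10⌋ = $18,702; SL = ⌊$125,323/9⌋ = $13,924 → take DB $18,702. Book value $130,921.
Year 3: DB = ⌊$130,921 × 125%/10⌋ = $16,365; SL = ⌊$106,621/8⌋ = $13,327 → take DB $16,365. Book value $114,556.
Year 4: DB = ⌊$114,556 × 125%/10⌋ = $14,319; SL = ⌊$90,256/7⌋ = $12,893 → take DB $14,319. Book value $100,237.
Accumulated through year 4 = $170,997 − $100,237 = $70,760.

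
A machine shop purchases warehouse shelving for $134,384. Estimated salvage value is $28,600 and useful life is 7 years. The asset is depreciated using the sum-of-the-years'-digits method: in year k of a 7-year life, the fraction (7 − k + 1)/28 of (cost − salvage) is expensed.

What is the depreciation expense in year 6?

Depreciable base = $134,384 − $28,600 = $105,784.
Sum of the years' digits = 7+6+5+4+3+2+1 = 28.
Year 1: $105,784 × 7/28 = $26,446. Book value $107,938.
Year 2: $105,784 × 6/28 = $22,668. Book value $85,270.
Year 3: $105,784 × 5/28 = $18,890. Book value $66,380.
Year 4: $105,784 × 4/28 = $15,112. Book value $51,268.
Year 5: $105,784 × 3/28 = $11,334. Book value $39,934.
Year 6: $105,784 × 2/28 = $7,556. Book value $32,378.

$7,556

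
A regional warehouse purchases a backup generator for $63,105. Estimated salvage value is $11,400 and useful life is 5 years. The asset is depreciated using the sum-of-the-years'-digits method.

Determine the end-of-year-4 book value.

$14,847

Depreciable base = $63,105 − $11,400 = $51,705.
Sum of the years' digits = 5+4+3+2+1 = 15.
Year 1: $51,705 × 5/15 = $17,235. Book value $45,870.
Year 2: $51,705 × 4/15 = $13,788. Book value $32,082.
Year 3: $51,705 × 3/15 = $10,341. Book value $21,741.
Year 4: $51,705 × 2/15 = $6,894. Book value $14,847.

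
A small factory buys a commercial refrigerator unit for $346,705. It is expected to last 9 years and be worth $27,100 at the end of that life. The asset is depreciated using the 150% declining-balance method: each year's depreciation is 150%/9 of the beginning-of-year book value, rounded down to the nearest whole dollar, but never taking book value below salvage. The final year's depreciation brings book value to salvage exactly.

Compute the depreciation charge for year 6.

$23,222

Depreciable base = $346,705 − $27,100 = $319,605.
Year 1: ⌊$346,705 × 150%/9⌋ = $57,784. Book value $288,921.
Year 2: ⌊$288,921 × 150%/9⌋ = $48,153. Book value $240,768.
Year 3: ⌊$240,768 × 150%/9⌋ = $40,128. Book value $200,640.
Year 4: ⌊$200,640 × 150%/9⌋ = $33,440. Book value $167,200.
Year 5: ⌊$167,200 × 150%/9⌋ = $27,866. Book value $139,334.
Year 6: ⌊$139,334 × 150%/9⌋ = $23,222. Book value $116,112.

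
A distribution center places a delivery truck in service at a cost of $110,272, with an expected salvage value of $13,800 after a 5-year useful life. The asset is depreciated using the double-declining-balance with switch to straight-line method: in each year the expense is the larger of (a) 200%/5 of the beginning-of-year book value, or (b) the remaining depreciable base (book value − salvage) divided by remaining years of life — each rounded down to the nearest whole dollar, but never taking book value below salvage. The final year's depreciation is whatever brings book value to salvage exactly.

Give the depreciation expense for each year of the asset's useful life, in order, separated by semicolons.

Depreciable base = $110,272 − $13,800 = $96,472.
Year 1: DB = ⌊$110,272 × 200%/5⌋ = $44,108; SL = ⌊$96,472/5⌋ = $19,294 → take DB $44,108. Book value $66,164.
Year 2: DB = ⌊$66,164 × 200%/5⌋ = $26,465; SL = ⌊$52,364/4⌋ = $13,091 → take DB $26,465. Book value $39,699.
Year 3: DB = ⌊$39,699 × 200%/5⌋ = $15,879; SL = ⌊$25,899/3⌋ = $8,633 → take DB $15,879. Book value $23,820.
Year 4: DB = ⌊$23,820 × 200%/5⌋ = $9,528; SL = ⌊$10,020/2⌋ = $5,010 → take DB $9,528. Book value $14,292.
Year 5 (final): $14,292 − $13,800 = $492. Book value $13,800.

$44,108; $26,465; $15,879; $9,528; $492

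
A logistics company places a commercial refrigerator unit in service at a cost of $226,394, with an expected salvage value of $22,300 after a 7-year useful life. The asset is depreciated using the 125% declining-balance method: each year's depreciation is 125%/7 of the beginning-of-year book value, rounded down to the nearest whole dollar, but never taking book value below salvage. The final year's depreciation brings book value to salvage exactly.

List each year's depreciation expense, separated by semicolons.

Depreciable base = $226,394 − $22,300 = $204,094.
Year 1: ⌊$226,394 × 125%/7⌋ = $40,427. Book value $185,967.
Year 2: ⌊$185,967 × 125%/7⌋ = $33,208. Book value $152,759.
Year 3: ⌊$152,759 × 125%/7⌋ = $27,278. Book value $125,481.
Year 4: ⌊$125,481 × 125%/7⌋ = $22,407. Book value $103,074.
Year 5: ⌊$103,074 × 125%/7⌋ = $18,406. Book value $84,668.
Year 6: ⌊$84,668 × 125%/7⌋ = $15,119. Book value $69,549.
Year 7 (final): $69,549 − $22,300 = $47,249. Book value $22,300.

$40,427; $33,208; $27,278; $22,407; $18,406; $15,119; $47,249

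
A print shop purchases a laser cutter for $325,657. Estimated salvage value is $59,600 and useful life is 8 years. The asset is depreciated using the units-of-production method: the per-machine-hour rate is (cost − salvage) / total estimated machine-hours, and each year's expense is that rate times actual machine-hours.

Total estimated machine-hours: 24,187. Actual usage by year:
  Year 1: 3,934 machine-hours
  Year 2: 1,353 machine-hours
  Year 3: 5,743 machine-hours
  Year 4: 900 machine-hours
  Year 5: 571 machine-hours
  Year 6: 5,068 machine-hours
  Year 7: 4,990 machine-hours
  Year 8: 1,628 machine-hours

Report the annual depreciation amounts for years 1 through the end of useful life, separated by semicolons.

Depreciable base = $325,657 − $59,600 = $266,057.
Rate = $266,057 / 24,187 machine-hours = $11 per machine-hour.
Year 1: 3,934 × $11 = $43,274. Book value $282,383.
Year 2: 1,353 × $11 = $14,883. Book value $267,500.
Year 3: 5,743 × $11 = $63,173. Book value $204,327.
Year 4: 900 × $11 = $9,900. Book value $194,427.
Year 5: 571 × $11 = $6,281. Book value $188,146.
Year 6: 5,068 × $11 = $55,748. Book value $132,398.
Year 7: 4,990 × $11 = $54,890. Book value $77,508.
Year 8: 1,628 × $11 = $17,908. Book value $59,600.

$43,274; $14,883; $63,173; $9,900; $6,281; $55,748; $54,890; $17,908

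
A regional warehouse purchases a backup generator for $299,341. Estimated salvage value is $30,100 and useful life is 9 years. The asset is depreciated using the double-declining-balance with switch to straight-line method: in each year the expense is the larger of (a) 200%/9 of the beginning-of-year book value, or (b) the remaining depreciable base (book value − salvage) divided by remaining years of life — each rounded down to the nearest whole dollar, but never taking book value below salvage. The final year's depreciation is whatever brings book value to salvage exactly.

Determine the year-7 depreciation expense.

$14,726

Depreciable base = $299,341 − $30,100 = $269,241.
Year 1: DB = ⌊$299,341 × 200%/9⌋ = $66,520; SL = ⌊$269,241/9⌋ = $29,915 → take DB $66,520. Book value $232,821.
Year 2: DB = ⌊$232,821 × 200%/9⌋ = $51,738; SL = ⌊$202,721/8⌋ = $25,340 → take DB $51,738. Book value $181,083.
Year 3: DB = ⌊$181,083 × 200%/9⌋ = $40,240; SL = ⌊$150,983/7⌋ = $21,569 → take DB $40,240. Book value $140,843.
Year 4: DB = ⌊$140,843 × 200%/9⌋ = $31,298; SL = ⌊$110,743/6⌋ = $18,457 → take DB $31,298. Book value $109,545.
Year 5: DB = ⌊$109,545 × 200%/9⌋ = $24,343; SL = ⌊$79,445/5⌋ = $15,889 → take DB $24,343. Book value $85,202.
Year 6: DB = ⌊$85,202 × 200%/9⌋ = $18,933; SL = ⌊$55,102/4⌋ = $13,775 → take DB $18,933. Book value $66,269.
Year 7: DB = ⌊$66,269 × 200%/9⌋ = $14,726; SL = ⌊$36,169/3⌋ = $12,056 → take DB $14,726. Book value $51,543.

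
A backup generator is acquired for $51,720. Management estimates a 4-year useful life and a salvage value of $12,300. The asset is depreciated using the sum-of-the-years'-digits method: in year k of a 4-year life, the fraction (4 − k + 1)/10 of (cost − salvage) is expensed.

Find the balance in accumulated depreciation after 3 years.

Depreciable base = $51,720 − $12,300 = $39,420.
Sum of the years' digits = 4+3+2+1 = 10.
Year 1: $39,420 × 4/10 = $15,768. Book value $35,952.
Year 2: $39,420 × 3/10 = $11,826. Book value $24,126.
Year 3: $39,420 × 2/10 = $7,884. Book value $16,242.
Accumulated through year 3 = $51,720 − $16,242 = $35,478.

$35,478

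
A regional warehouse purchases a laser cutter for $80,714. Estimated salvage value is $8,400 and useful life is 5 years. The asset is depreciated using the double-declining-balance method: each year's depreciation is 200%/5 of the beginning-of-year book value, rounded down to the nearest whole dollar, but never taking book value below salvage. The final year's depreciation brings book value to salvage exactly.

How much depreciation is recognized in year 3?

$11,623

Depreciable base = $80,714 − $8,400 = $72,314.
Year 1: ⌊$80,714 × 200%/5⌋ = $32,285. Book value $48,429.
Year 2: ⌊$48,429 × 200%/5⌋ = $19,371. Book value $29,058.
Year 3: ⌊$29,058 × 200%/5⌋ = $11,623. Book value $17,435.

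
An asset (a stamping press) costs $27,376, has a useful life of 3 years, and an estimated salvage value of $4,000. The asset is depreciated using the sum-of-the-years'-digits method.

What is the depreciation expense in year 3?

$3,896

Depreciable base = $27,376 − $4,000 = $23,376.
Sum of the years' digits = 3+2+1 = 6.
Year 1: $23,376 × 3/6 = $11,688. Book value $15,688.
Year 2: $23,376 × 2/6 = $7,792. Book value $7,896.
Year 3: $23,376 × 1/6 = $3,896. Book value $4,000.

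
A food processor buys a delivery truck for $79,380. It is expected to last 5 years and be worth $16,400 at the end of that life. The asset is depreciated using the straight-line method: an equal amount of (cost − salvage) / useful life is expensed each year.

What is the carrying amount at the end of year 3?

$41,592

Depreciable base = $79,380 − $16,400 = $62,980.
Annual expense = $62,980 / 5 = $12,596.
End of year 1: book value $66,784.
End of year 2: book value $54,188.
End of year 3: book value $41,592.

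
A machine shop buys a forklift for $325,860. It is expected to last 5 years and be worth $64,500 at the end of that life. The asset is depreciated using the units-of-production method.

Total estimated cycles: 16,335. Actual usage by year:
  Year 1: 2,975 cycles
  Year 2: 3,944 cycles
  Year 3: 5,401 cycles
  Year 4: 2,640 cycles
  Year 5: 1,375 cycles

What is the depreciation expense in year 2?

Depreciable base = $325,860 − $64,500 = $261,360.
Rate = $261,360 / 16,335 cycles = $16 per cycle.
Year 1: 2,975 × $16 = $47,600. Book value $278,260.
Year 2: 3,944 × $16 = $63,104. Book value $215,156.

$63,104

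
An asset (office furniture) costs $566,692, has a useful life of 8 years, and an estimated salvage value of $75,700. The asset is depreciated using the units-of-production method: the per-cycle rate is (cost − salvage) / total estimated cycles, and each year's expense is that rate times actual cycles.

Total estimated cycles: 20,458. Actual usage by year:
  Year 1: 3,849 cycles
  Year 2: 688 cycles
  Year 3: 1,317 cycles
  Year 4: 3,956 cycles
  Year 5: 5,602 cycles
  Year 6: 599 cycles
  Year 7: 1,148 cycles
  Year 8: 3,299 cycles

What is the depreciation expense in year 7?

Depreciable base = $566,692 − $75,700 = $490,992.
Rate = $490,992 / 20,458 cycles = $24 per cycle.
Year 1: 3,849 × $24 = $92,376. Book value $474,316.
Year 2: 688 × $24 = $16,512. Book value $457,804.
Year 3: 1,317 × $24 = $31,608. Book value $426,196.
Year 4: 3,956 × $24 = $94,944. Book value $331,252.
Year 5: 5,602 × $24 = $134,448. Book value $196,804.
Year 6: 599 × $24 = $14,376. Book value $182,428.
Year 7: 1,148 × $24 = $27,552. Book value $154,876.

$27,552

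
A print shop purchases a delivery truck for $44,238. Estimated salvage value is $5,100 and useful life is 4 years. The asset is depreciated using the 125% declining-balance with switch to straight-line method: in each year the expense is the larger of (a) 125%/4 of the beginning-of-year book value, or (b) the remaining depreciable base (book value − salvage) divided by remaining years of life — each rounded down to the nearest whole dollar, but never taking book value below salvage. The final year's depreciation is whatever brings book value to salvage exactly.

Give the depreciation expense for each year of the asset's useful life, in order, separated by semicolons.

Depreciable base = $44,238 − $5,100 = $39,138.
Year 1: DB = ⌊$44,238 × 125%/4⌋ = $13,824; SL = ⌊$39,138/4⌋ = $9,784 → take DB $13,824. Book value $30,414.
Year 2: DB = ⌊$30,414 × 125%/4⌋ = $9,504; SL = ⌊$25,314/3⌋ = $8,438 → take DB $9,504. Book value $20,910.
Year 3: DB = ⌊$20,910 × 125%/4⌋ = $6,534; SL = ⌊$15,810/2⌋ = $7,905 → take SL $7,905. Book value $13,005.
Year 4 (final): $13,005 − $5,100 = $7,905. Book value $5,100.

$13,824; $9,504; $7,905; $7,905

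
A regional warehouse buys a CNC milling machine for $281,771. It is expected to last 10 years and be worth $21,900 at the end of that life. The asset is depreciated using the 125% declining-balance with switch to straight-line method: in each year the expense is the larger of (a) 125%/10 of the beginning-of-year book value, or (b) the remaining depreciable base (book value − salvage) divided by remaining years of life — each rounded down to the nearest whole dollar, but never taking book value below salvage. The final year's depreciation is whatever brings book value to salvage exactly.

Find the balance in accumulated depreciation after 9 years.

$236,033

Depreciable base = $281,771 − $21,900 = $259,871.
Year 1: DB = ⌊$281,771 × 125%/10⌋ = $35,221; SL = ⌊$259,871/10⌋ = $25,987 → take DB $35,221. Book value $246,550.
Year 2: DB = ⌊$246,550 × 125%/10⌋ = $30,818; SL = ⌊$224,650/9⌋ = $24,961 → take DB $30,818. Book value $215,732.
Year 3: DB = ⌊$215,732 × 125%/10⌋ = $26,966; SL = ⌊$193,832/8⌋ = $24,229 → take DB $26,966. Book value $188,766.
Year 4: DB = ⌊$188,766 × 125%/10⌋ = $23,595; SL = ⌊$166,866/7⌋ = $23,838 → take SL $23,838. Book value $164,928.
Year 5: DB = ⌊$164,928 × 125%/10⌋ = $20,616; SL = ⌊$143,028/6⌋ = $23,838 → take SL $23,838. Book value $141,090.
Year 6: DB = ⌊$141,090 × 125%/10⌋ = $17,636; SL = ⌊$119,190/5⌋ = $23,838 → take SL $23,838. Book value $117,252.
Year 7: DB = ⌊$117,252 × 125%/10⌋ = $14,656; SL = ⌊$95,352/4⌋ = $23,838 → take SL $23,838. Book value $93,414.
Year 8: DB = ⌊$93,414 × 125%/10⌋ = $11,676; SL = ⌊$71,514/3⌋ = $23,838 → take SL $23,838. Book value $69,576.
Year 9: DB = ⌊$69,576 × 125%/10⌋ = $8,697; SL = ⌊$47,676/2⌋ = $23,838 → take SL $23,838. Book value $45,738.
Accumulated through year 9 = $281,771 − $45,738 = $236,033.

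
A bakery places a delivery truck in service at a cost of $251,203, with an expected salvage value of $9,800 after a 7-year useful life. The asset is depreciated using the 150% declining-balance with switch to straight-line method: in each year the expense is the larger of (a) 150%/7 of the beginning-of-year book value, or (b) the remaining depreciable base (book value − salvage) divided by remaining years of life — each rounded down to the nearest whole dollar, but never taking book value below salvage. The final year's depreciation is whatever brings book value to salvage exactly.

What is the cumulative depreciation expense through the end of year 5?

$185,378

Depreciable base = $251,203 − $9,800 = $241,403.
Year 1: DB = ⌊$251,203 × 150%/7⌋ = $53,829; SL = ⌊$241,403/7⌋ = $34,486 → take DB $53,829. Book value $197,374.
Year 2: DB = ⌊$197,374 × 150%/7⌋ = $42,294; SL = ⌊$187,574/6⌋ = $31,262 → take DB $42,294. Book value $155,080.
Year 3: DB = ⌊$155,080 × 150%/7⌋ = $33,231; SL = ⌊$145,280/5⌋ = $29,056 → take DB $33,231. Book value $121,849.
Year 4: DB = ⌊$121,849 × 150%/7⌋ = $26,110; SL = ⌊$112,049/4⌋ = $28,012 → take SL $28,012. Book value $93,837.
Year 5: DB = ⌊$93,837 × 150%/7⌋ = $20,107; SL = ⌊$84,037/3⌋ = $28,012 → take SL $28,012. Book value $65,825.
Accumulated through year 5 = $251,203 − $65,825 = $185,378.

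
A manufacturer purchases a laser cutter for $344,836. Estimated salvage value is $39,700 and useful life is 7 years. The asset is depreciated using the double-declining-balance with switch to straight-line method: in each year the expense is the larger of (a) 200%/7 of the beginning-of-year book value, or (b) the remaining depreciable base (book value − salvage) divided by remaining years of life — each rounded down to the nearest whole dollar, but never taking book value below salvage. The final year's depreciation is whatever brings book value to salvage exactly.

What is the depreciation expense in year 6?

Depreciable base = $344,836 − $39,700 = $305,136.
Year 1: DB = ⌊$344,836 × 200%/7⌋ = $98,524; SL = ⌊$305,136/7⌋ = $43,590 → take DB $98,524. Book value $246,312.
Year 2: DB = ⌊$246,312 × 200%/7⌋ = $70,374; SL = ⌊$206,612/6⌋ = $34,435 → take DB $70,374. Book value $175,938.
Year 3: DB = ⌊$175,938 × 200%/7⌋ = $50,268; SL = ⌊$136,238/5⌋ = $27,247 → take DB $50,268. Book value $125,670.
Year 4: DB = ⌊$125,670 × 200%/7⌋ = $35,905; SL = ⌊$85,970/4⌋ = $21,492 → take DB $35,905. Book value $89,765.
Year 5: DB = ⌊$89,765 × 200%/7⌋ = $25,647; SL = ⌊$50,065/3⌋ = $16,688 → take DB $25,647. Book value $64,118.
Year 6: DB = ⌊$64,118 × 200%/7⌋ = $18,319; SL = ⌊$24,418/2⌋ = $12,209 → take DB $18,319. Book value $45,799.

$18,319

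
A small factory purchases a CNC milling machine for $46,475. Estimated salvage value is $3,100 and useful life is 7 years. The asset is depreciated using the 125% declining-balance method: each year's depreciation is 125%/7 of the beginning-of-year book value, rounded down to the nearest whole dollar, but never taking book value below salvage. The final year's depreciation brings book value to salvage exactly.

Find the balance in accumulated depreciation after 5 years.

Depreciable base = $46,475 − $3,100 = $43,375.
Year 1: ⌊$46,475 × 125%/7⌋ = $8,299. Book value $38,176.
Year 2: ⌊$38,176 × 125%/7⌋ = $6,817. Book value $31,359.
Year 3: ⌊$31,359 × 125%/7⌋ = $5,599. Book value $25,760.
Year 4: ⌊$25,760 × 125%/7⌋ = $4,600. Book value $21,160.
Year 5: ⌊$21,160 × 125%/7⌋ = $3,778. Book value $17,382.
Accumulated through year 5 = $46,475 − $17,382 = $29,093.

$29,093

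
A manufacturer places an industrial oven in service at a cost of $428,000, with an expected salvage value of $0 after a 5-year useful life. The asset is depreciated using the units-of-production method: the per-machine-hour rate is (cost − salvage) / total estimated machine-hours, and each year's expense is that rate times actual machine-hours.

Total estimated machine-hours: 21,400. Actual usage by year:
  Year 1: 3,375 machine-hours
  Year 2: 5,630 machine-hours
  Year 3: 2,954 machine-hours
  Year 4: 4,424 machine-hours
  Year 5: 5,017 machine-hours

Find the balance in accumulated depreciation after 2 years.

Depreciable base = $428,000 − $0 = $428,000.
Rate = $428,000 / 21,400 machine-hours = $20 per machine-hour.
Year 1: 3,375 × $20 = $67,500. Book value $360,500.
Year 2: 5,630 × $20 = $112,600. Book value $247,900.
Accumulated through year 2 = $428,000 − $247,900 = $180,100.

$180,100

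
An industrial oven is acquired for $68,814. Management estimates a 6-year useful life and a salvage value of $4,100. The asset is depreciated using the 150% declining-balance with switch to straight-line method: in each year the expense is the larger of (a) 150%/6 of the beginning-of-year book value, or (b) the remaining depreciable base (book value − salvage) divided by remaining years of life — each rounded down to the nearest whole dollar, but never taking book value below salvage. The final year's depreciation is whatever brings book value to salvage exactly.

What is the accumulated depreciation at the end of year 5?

Depreciable base = $68,814 − $4,100 = $64,714.
Year 1: DB = ⌊$68,814 × 150%/6⌋ = $17,203; SL = ⌊$64,714/6⌋ = $10,785 → take DB $17,203. Book value $51,611.
Year 2: DB = ⌊$51,611 × 150%/6⌋ = $12,902; SL = ⌊$47,511/5⌋ = $9,502 → take DB $12,902. Book value $38,709.
Year 3: DB = ⌊$38,709 × 150%/6⌋ = $9,677; SL = ⌊$34,609/4⌋ = $8,652 → take DB $9,677. Book value $29,032.
Year 4: DB = ⌊$29,032 × 150%/6⌋ = $7,258; SL = ⌊$24,932/3⌋ = $8,310 → take SL $8,310. Book value $20,722.
Year 5: DB = ⌊$20,722 × 150%/6⌋ = $5,180; SL = ⌊$16,622/2⌋ = $8,311 → take SL $8,311. Book value $12,411.
Accumulated through year 5 = $68,814 − $12,411 = $56,403.

$56,403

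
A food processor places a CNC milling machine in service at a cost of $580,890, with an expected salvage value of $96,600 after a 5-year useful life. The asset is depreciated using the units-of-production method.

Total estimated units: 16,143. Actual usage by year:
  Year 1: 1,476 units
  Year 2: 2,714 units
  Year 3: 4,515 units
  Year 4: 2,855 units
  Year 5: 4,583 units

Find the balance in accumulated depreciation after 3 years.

$261,150

Depreciable base = $580,890 − $96,600 = $484,290.
Rate = $484,290 / 16,143 units = $30 per unit.
Year 1: 1,476 × $30 = $44,280. Book value $536,610.
Year 2: 2,714 × $30 = $81,420. Book value $455,190.
Year 3: 4,515 × $30 = $135,450. Book value $319,740.
Accumulated through year 3 = $580,890 − $319,740 = $261,150.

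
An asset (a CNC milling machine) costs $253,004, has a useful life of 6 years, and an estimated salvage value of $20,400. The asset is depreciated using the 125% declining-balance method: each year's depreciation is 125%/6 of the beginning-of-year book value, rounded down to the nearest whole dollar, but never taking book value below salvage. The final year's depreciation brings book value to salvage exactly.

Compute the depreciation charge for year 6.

$58,277

Depreciable base = $253,004 − $20,400 = $232,604.
Year 1: ⌊$253,004 × 125%/6⌋ = $52,709. Book value $200,295.
Year 2: ⌊$200,295 × 125%/6⌋ = $41,728. Book value $158,567.
Year 3: ⌊$158,567 × 125%/6⌋ = $33,034. Book value $125,533.
Year 4: ⌊$125,533 × 125%/6⌋ = $26,152. Book value $99,381.
Year 5: ⌊$99,381 × 125%/6⌋ = $20,704. Book value $78,677.
Year 6 (final): $78,677 − $20,400 = $58,277. Book value $20,400.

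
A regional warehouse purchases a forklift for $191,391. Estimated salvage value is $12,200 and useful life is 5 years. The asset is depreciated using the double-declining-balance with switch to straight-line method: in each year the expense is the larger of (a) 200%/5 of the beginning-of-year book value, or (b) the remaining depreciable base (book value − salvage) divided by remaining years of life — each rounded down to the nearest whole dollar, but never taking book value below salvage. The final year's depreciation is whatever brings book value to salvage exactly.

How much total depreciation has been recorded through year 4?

$166,586

Depreciable base = $191,391 − $12,200 = $179,191.
Year 1: DB = ⌊$191,391 × 200%/5⌋ = $76,556; SL = ⌊$179,191/5⌋ = $35,838 → take DB $76,556. Book value $114,835.
Year 2: DB = ⌊$114,835 × 200%/5⌋ = $45,934; SL = ⌊$102,635/4⌋ = $25,658 → take DB $45,934. Book value $68,901.
Year 3: DB = ⌊$68,901 × 200%/5⌋ = $27,560; SL = ⌊$56,701/3⌋ = $18,900 → take DB $27,560. Book value $41,341.
Year 4: DB = ⌊$41,341 × 200%/5⌋ = $16,536; SL = ⌊$29,141/2⌋ = $14,570 → take DB $16,536. Book value $24,805.
Accumulated through year 4 = $191,391 − $24,805 = $166,586.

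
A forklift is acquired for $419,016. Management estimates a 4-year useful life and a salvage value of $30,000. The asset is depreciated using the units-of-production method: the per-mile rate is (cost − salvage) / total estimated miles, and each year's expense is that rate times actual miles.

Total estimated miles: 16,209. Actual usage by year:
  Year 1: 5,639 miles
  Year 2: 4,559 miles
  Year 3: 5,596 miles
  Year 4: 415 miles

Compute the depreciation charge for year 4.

Depreciable base = $419,016 − $30,000 = $389,016.
Rate = $389,016 / 16,209 miles = $24 per mile.
Year 1: 5,639 × $24 = $135,336. Book value $283,680.
Year 2: 4,559 × $24 = $109,416. Book value $174,264.
Year 3: 5,596 × $24 = $134,304. Book value $39,960.
Year 4: 415 × $24 = $9,960. Book value $30,000.

$9,960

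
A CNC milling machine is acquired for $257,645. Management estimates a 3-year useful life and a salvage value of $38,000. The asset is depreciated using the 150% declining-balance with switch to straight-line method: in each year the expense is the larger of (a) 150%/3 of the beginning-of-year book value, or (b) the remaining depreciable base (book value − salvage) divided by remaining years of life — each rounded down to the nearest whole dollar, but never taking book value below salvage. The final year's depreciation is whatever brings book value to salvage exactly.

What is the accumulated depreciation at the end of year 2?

Depreciable base = $257,645 − $38,000 = $219,645.
Year 1: DB = ⌊$257,645 × 150%/3⌋ = $128,822; SL = ⌊$219,645/3⌋ = $73,215 → take DB $128,822. Book value $128,823.
Year 2: DB = ⌊$128,823 × 150%/3⌋ = $64,411; SL = ⌊$90,823/2⌋ = $45,411 → take DB $64,411. Book value $64,412.
Accumulated through year 2 = $257,645 − $64,412 = $193,233.

$193,233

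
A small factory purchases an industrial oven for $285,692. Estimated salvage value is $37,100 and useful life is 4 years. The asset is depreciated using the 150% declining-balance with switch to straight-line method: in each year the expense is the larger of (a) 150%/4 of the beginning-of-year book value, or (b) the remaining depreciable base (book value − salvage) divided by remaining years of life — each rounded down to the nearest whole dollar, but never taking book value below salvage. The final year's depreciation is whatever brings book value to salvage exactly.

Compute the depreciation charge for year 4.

$32,650

Depreciable base = $285,692 − $37,100 = $248,592.
Year 1: DB = ⌊$285,692 × 150%/4⌋ = $107,134; SL = ⌊$248,592/4⌋ = $62,148 → take DB $107,134. Book value $178,558.
Year 2: DB = ⌊$178,558 × 150%/4⌋ = $66,959; SL = ⌊$141,458/3⌋ = $47,152 → take DB $66,959. Book value $111,599.
Year 3: DB = ⌊$111,599 × 150%/4⌋ = $41,849; SL = ⌊$74,499/2⌋ = $37,249 → take DB $41,849. Book value $69,750.
Year 4 (final): $69,750 − $37,100 = $32,650. Book value $37,100.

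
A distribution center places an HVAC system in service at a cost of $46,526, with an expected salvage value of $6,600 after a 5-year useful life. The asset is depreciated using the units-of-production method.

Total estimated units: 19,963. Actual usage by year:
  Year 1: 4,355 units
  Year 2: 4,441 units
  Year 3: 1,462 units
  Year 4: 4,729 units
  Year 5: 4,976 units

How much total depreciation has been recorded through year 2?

$17,592

Depreciable base = $46,526 − $6,600 = $39,926.
Rate = $39,926 / 19,963 units = $2 per unit.
Year 1: 4,355 × $2 = $8,710. Book value $37,816.
Year 2: 4,441 × $2 = $8,882. Book value $28,934.
Accumulated through year 2 = $46,526 − $28,934 = $17,592.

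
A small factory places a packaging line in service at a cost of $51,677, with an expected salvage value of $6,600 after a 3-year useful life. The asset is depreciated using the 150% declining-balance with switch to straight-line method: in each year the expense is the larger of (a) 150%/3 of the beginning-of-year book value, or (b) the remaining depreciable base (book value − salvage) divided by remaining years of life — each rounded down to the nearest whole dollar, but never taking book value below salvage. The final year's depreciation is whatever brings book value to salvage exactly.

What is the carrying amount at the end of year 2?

$12,920

Depreciable base = $51,677 − $6,600 = $45,077.
Year 1: DB = ⌊$51,677 × 150%/3⌋ = $25,838; SL = ⌊$45,077/3⌋ = $15,025 → take DB $25,838. Book value $25,839.
Year 2: DB = ⌊$25,839 × 150%/3⌋ = $12,919; SL = ⌊$19,239/2⌋ = $9,619 → take DB $12,919. Book value $12,920.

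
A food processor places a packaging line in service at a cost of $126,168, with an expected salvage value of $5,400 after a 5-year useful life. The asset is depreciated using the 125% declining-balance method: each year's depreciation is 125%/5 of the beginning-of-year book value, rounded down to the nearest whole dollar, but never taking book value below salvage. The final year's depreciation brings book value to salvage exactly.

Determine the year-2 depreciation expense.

Depreciable base = $126,168 − $5,400 = $120,768.
Year 1: ⌊$126,168 × 125%/5⌋ = $31,542. Book value $94,626.
Year 2: ⌊$94,626 × 125%/5⌋ = $23,656. Book value $70,970.

$23,656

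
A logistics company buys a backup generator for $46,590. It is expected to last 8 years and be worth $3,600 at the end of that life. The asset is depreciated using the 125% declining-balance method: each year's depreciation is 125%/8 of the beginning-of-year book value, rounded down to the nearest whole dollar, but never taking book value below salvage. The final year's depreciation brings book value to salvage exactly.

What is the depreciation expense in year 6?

Depreciable base = $46,590 − $3,600 = $42,990.
Year 1: ⌊$46,590 × 125%/8⌋ = $7,279. Book value $39,311.
Year 2: ⌊$39,311 × 125%/8⌋ = $6,142. Book value $33,169.
Year 3: ⌊$33,169 × 125%/8⌋ = $5,182. Book value $27,987.
Year 4: ⌊$27,987 × 125%/8⌋ = $4,372. Book value $23,615.
Year 5: ⌊$23,615 × 125%/8⌋ = $3,689. Book value $19,926.
Year 6: ⌊$19,926 × 125%/8⌋ = $3,113. Book value $16,813.

$3,113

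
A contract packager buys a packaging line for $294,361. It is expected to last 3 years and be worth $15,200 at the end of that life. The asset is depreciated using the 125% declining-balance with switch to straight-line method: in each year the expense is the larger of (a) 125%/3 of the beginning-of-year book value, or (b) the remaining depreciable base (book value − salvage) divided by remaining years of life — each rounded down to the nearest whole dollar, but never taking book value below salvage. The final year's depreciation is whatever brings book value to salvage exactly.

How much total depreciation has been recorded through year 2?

Depreciable base = $294,361 − $15,200 = $279,161.
Year 1: DB = ⌊$294,361 × 125%/3⌋ = $122,650; SL = ⌊$279,161/3⌋ = $93,053 → take DB $122,650. Book value $171,711.
Year 2: DB = ⌊$171,711 × 125%/3⌋ = $71,546; SL = ⌊$156,511/2⌋ = $78,255 → take SL $78,255. Book value $93,456.
Accumulated through year 2 = $294,361 − $93,456 = $200,905.

$200,905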